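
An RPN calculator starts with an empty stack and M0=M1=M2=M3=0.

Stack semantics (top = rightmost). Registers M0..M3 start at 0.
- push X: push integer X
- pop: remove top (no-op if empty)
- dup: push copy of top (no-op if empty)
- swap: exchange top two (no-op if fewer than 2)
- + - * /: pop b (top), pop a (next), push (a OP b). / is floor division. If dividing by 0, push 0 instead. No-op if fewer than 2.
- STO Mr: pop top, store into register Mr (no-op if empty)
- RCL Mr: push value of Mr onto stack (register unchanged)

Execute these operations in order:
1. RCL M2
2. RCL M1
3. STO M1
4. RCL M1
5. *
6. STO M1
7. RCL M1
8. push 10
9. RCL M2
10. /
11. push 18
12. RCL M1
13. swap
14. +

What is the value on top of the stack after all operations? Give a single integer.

After op 1 (RCL M2): stack=[0] mem=[0,0,0,0]
After op 2 (RCL M1): stack=[0,0] mem=[0,0,0,0]
After op 3 (STO M1): stack=[0] mem=[0,0,0,0]
After op 4 (RCL M1): stack=[0,0] mem=[0,0,0,0]
After op 5 (*): stack=[0] mem=[0,0,0,0]
After op 6 (STO M1): stack=[empty] mem=[0,0,0,0]
After op 7 (RCL M1): stack=[0] mem=[0,0,0,0]
After op 8 (push 10): stack=[0,10] mem=[0,0,0,0]
After op 9 (RCL M2): stack=[0,10,0] mem=[0,0,0,0]
After op 10 (/): stack=[0,0] mem=[0,0,0,0]
After op 11 (push 18): stack=[0,0,18] mem=[0,0,0,0]
After op 12 (RCL M1): stack=[0,0,18,0] mem=[0,0,0,0]
After op 13 (swap): stack=[0,0,0,18] mem=[0,0,0,0]
After op 14 (+): stack=[0,0,18] mem=[0,0,0,0]

Answer: 18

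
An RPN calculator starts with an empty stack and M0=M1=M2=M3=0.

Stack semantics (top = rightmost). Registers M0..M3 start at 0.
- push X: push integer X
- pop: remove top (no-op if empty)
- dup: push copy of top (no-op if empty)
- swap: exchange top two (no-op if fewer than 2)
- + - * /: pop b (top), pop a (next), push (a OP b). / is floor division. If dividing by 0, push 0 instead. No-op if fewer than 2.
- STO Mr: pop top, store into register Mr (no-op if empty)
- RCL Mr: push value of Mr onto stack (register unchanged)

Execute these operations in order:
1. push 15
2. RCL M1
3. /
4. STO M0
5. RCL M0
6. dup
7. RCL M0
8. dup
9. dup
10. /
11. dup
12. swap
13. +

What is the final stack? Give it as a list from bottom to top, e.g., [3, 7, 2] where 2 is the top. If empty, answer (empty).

After op 1 (push 15): stack=[15] mem=[0,0,0,0]
After op 2 (RCL M1): stack=[15,0] mem=[0,0,0,0]
After op 3 (/): stack=[0] mem=[0,0,0,0]
After op 4 (STO M0): stack=[empty] mem=[0,0,0,0]
After op 5 (RCL M0): stack=[0] mem=[0,0,0,0]
After op 6 (dup): stack=[0,0] mem=[0,0,0,0]
After op 7 (RCL M0): stack=[0,0,0] mem=[0,0,0,0]
After op 8 (dup): stack=[0,0,0,0] mem=[0,0,0,0]
After op 9 (dup): stack=[0,0,0,0,0] mem=[0,0,0,0]
After op 10 (/): stack=[0,0,0,0] mem=[0,0,0,0]
After op 11 (dup): stack=[0,0,0,0,0] mem=[0,0,0,0]
After op 12 (swap): stack=[0,0,0,0,0] mem=[0,0,0,0]
After op 13 (+): stack=[0,0,0,0] mem=[0,0,0,0]

Answer: [0, 0, 0, 0]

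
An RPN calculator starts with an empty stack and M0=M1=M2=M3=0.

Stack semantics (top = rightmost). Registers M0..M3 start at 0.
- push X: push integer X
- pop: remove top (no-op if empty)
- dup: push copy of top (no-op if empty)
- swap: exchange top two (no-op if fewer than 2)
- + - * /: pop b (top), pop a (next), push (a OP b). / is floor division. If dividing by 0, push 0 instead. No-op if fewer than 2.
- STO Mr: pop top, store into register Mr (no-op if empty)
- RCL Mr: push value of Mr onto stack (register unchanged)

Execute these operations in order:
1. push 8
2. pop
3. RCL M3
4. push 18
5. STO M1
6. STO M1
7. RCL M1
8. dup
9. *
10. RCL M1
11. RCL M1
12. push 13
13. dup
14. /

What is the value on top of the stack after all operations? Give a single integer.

Answer: 1

Derivation:
After op 1 (push 8): stack=[8] mem=[0,0,0,0]
After op 2 (pop): stack=[empty] mem=[0,0,0,0]
After op 3 (RCL M3): stack=[0] mem=[0,0,0,0]
After op 4 (push 18): stack=[0,18] mem=[0,0,0,0]
After op 5 (STO M1): stack=[0] mem=[0,18,0,0]
After op 6 (STO M1): stack=[empty] mem=[0,0,0,0]
After op 7 (RCL M1): stack=[0] mem=[0,0,0,0]
After op 8 (dup): stack=[0,0] mem=[0,0,0,0]
After op 9 (*): stack=[0] mem=[0,0,0,0]
After op 10 (RCL M1): stack=[0,0] mem=[0,0,0,0]
After op 11 (RCL M1): stack=[0,0,0] mem=[0,0,0,0]
After op 12 (push 13): stack=[0,0,0,13] mem=[0,0,0,0]
After op 13 (dup): stack=[0,0,0,13,13] mem=[0,0,0,0]
After op 14 (/): stack=[0,0,0,1] mem=[0,0,0,0]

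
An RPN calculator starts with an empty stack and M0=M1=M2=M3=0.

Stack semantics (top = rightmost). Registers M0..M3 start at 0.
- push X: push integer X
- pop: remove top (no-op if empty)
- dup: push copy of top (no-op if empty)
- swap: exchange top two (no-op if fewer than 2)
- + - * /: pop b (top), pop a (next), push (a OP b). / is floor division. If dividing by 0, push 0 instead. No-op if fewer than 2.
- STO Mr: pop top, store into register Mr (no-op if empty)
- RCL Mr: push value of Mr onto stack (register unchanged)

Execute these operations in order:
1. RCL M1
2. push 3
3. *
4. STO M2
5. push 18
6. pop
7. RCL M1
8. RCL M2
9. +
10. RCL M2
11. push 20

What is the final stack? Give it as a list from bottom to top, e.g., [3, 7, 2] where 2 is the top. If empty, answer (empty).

After op 1 (RCL M1): stack=[0] mem=[0,0,0,0]
After op 2 (push 3): stack=[0,3] mem=[0,0,0,0]
After op 3 (*): stack=[0] mem=[0,0,0,0]
After op 4 (STO M2): stack=[empty] mem=[0,0,0,0]
After op 5 (push 18): stack=[18] mem=[0,0,0,0]
After op 6 (pop): stack=[empty] mem=[0,0,0,0]
After op 7 (RCL M1): stack=[0] mem=[0,0,0,0]
After op 8 (RCL M2): stack=[0,0] mem=[0,0,0,0]
After op 9 (+): stack=[0] mem=[0,0,0,0]
After op 10 (RCL M2): stack=[0,0] mem=[0,0,0,0]
After op 11 (push 20): stack=[0,0,20] mem=[0,0,0,0]

Answer: [0, 0, 20]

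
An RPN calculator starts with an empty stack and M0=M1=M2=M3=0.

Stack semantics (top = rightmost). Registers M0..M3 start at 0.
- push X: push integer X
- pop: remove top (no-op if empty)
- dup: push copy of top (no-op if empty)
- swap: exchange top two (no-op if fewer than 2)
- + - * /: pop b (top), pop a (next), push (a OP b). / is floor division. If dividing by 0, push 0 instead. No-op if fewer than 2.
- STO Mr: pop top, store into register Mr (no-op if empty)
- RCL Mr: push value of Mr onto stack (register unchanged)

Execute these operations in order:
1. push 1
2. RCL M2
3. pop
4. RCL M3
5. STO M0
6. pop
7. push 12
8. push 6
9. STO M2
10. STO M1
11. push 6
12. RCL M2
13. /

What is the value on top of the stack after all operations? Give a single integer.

Answer: 1

Derivation:
After op 1 (push 1): stack=[1] mem=[0,0,0,0]
After op 2 (RCL M2): stack=[1,0] mem=[0,0,0,0]
After op 3 (pop): stack=[1] mem=[0,0,0,0]
After op 4 (RCL M3): stack=[1,0] mem=[0,0,0,0]
After op 5 (STO M0): stack=[1] mem=[0,0,0,0]
After op 6 (pop): stack=[empty] mem=[0,0,0,0]
After op 7 (push 12): stack=[12] mem=[0,0,0,0]
After op 8 (push 6): stack=[12,6] mem=[0,0,0,0]
After op 9 (STO M2): stack=[12] mem=[0,0,6,0]
After op 10 (STO M1): stack=[empty] mem=[0,12,6,0]
After op 11 (push 6): stack=[6] mem=[0,12,6,0]
After op 12 (RCL M2): stack=[6,6] mem=[0,12,6,0]
After op 13 (/): stack=[1] mem=[0,12,6,0]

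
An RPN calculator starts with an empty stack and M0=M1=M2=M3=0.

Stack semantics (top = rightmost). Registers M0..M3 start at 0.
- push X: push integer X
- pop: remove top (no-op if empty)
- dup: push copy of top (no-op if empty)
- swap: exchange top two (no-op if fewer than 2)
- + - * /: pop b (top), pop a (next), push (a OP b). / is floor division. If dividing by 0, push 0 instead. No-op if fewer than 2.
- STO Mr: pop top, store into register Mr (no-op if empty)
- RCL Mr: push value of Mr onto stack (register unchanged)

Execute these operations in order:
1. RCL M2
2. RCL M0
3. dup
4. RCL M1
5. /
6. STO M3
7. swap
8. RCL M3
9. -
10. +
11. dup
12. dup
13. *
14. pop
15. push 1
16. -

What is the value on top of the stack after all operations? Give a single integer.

Answer: -1

Derivation:
After op 1 (RCL M2): stack=[0] mem=[0,0,0,0]
After op 2 (RCL M0): stack=[0,0] mem=[0,0,0,0]
After op 3 (dup): stack=[0,0,0] mem=[0,0,0,0]
After op 4 (RCL M1): stack=[0,0,0,0] mem=[0,0,0,0]
After op 5 (/): stack=[0,0,0] mem=[0,0,0,0]
After op 6 (STO M3): stack=[0,0] mem=[0,0,0,0]
After op 7 (swap): stack=[0,0] mem=[0,0,0,0]
After op 8 (RCL M3): stack=[0,0,0] mem=[0,0,0,0]
After op 9 (-): stack=[0,0] mem=[0,0,0,0]
After op 10 (+): stack=[0] mem=[0,0,0,0]
After op 11 (dup): stack=[0,0] mem=[0,0,0,0]
After op 12 (dup): stack=[0,0,0] mem=[0,0,0,0]
After op 13 (*): stack=[0,0] mem=[0,0,0,0]
After op 14 (pop): stack=[0] mem=[0,0,0,0]
After op 15 (push 1): stack=[0,1] mem=[0,0,0,0]
After op 16 (-): stack=[-1] mem=[0,0,0,0]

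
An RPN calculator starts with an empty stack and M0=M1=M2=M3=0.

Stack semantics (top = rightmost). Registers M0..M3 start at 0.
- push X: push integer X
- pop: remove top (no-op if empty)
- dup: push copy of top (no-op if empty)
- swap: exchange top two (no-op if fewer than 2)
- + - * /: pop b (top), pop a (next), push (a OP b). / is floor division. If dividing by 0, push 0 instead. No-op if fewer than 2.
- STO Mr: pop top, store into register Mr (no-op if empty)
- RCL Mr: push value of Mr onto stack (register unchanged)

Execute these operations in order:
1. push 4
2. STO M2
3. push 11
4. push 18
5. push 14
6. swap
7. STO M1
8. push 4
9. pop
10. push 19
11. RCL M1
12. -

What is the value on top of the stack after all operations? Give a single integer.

After op 1 (push 4): stack=[4] mem=[0,0,0,0]
After op 2 (STO M2): stack=[empty] mem=[0,0,4,0]
After op 3 (push 11): stack=[11] mem=[0,0,4,0]
After op 4 (push 18): stack=[11,18] mem=[0,0,4,0]
After op 5 (push 14): stack=[11,18,14] mem=[0,0,4,0]
After op 6 (swap): stack=[11,14,18] mem=[0,0,4,0]
After op 7 (STO M1): stack=[11,14] mem=[0,18,4,0]
After op 8 (push 4): stack=[11,14,4] mem=[0,18,4,0]
After op 9 (pop): stack=[11,14] mem=[0,18,4,0]
After op 10 (push 19): stack=[11,14,19] mem=[0,18,4,0]
After op 11 (RCL M1): stack=[11,14,19,18] mem=[0,18,4,0]
After op 12 (-): stack=[11,14,1] mem=[0,18,4,0]

Answer: 1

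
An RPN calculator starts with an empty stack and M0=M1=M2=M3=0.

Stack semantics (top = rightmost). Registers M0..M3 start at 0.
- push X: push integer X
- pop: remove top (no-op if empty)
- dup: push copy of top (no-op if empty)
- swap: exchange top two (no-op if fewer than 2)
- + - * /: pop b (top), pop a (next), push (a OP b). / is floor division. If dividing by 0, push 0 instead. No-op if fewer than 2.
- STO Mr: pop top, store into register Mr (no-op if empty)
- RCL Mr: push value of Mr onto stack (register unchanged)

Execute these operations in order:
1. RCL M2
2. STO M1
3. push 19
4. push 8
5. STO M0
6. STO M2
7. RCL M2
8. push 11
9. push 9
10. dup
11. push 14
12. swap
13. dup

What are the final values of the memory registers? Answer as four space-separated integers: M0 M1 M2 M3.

Answer: 8 0 19 0

Derivation:
After op 1 (RCL M2): stack=[0] mem=[0,0,0,0]
After op 2 (STO M1): stack=[empty] mem=[0,0,0,0]
After op 3 (push 19): stack=[19] mem=[0,0,0,0]
After op 4 (push 8): stack=[19,8] mem=[0,0,0,0]
After op 5 (STO M0): stack=[19] mem=[8,0,0,0]
After op 6 (STO M2): stack=[empty] mem=[8,0,19,0]
After op 7 (RCL M2): stack=[19] mem=[8,0,19,0]
After op 8 (push 11): stack=[19,11] mem=[8,0,19,0]
After op 9 (push 9): stack=[19,11,9] mem=[8,0,19,0]
After op 10 (dup): stack=[19,11,9,9] mem=[8,0,19,0]
After op 11 (push 14): stack=[19,11,9,9,14] mem=[8,0,19,0]
After op 12 (swap): stack=[19,11,9,14,9] mem=[8,0,19,0]
After op 13 (dup): stack=[19,11,9,14,9,9] mem=[8,0,19,0]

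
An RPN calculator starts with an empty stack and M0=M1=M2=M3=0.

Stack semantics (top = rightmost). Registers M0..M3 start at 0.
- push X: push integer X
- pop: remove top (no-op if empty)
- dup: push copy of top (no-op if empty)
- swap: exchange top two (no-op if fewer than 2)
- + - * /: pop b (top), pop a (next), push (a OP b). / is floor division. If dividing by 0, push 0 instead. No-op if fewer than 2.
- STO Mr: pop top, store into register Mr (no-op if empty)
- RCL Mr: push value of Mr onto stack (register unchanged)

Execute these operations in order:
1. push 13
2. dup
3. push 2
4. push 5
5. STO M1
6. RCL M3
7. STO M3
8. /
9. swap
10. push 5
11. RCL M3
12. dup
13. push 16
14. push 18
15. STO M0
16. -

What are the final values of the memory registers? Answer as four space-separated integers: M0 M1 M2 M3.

Answer: 18 5 0 0

Derivation:
After op 1 (push 13): stack=[13] mem=[0,0,0,0]
After op 2 (dup): stack=[13,13] mem=[0,0,0,0]
After op 3 (push 2): stack=[13,13,2] mem=[0,0,0,0]
After op 4 (push 5): stack=[13,13,2,5] mem=[0,0,0,0]
After op 5 (STO M1): stack=[13,13,2] mem=[0,5,0,0]
After op 6 (RCL M3): stack=[13,13,2,0] mem=[0,5,0,0]
After op 7 (STO M3): stack=[13,13,2] mem=[0,5,0,0]
After op 8 (/): stack=[13,6] mem=[0,5,0,0]
After op 9 (swap): stack=[6,13] mem=[0,5,0,0]
After op 10 (push 5): stack=[6,13,5] mem=[0,5,0,0]
After op 11 (RCL M3): stack=[6,13,5,0] mem=[0,5,0,0]
After op 12 (dup): stack=[6,13,5,0,0] mem=[0,5,0,0]
After op 13 (push 16): stack=[6,13,5,0,0,16] mem=[0,5,0,0]
After op 14 (push 18): stack=[6,13,5,0,0,16,18] mem=[0,5,0,0]
After op 15 (STO M0): stack=[6,13,5,0,0,16] mem=[18,5,0,0]
After op 16 (-): stack=[6,13,5,0,-16] mem=[18,5,0,0]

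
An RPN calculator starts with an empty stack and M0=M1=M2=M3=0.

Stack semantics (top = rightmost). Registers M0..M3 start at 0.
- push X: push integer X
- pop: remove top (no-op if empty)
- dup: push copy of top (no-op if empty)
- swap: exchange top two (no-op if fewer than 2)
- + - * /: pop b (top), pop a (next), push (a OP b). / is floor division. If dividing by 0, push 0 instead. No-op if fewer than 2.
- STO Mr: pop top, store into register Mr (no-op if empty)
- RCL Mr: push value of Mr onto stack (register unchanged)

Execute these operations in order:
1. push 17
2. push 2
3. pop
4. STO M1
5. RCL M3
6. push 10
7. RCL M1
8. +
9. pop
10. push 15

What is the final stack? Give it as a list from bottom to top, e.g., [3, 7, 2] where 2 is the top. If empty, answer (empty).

Answer: [0, 15]

Derivation:
After op 1 (push 17): stack=[17] mem=[0,0,0,0]
After op 2 (push 2): stack=[17,2] mem=[0,0,0,0]
After op 3 (pop): stack=[17] mem=[0,0,0,0]
After op 4 (STO M1): stack=[empty] mem=[0,17,0,0]
After op 5 (RCL M3): stack=[0] mem=[0,17,0,0]
After op 6 (push 10): stack=[0,10] mem=[0,17,0,0]
After op 7 (RCL M1): stack=[0,10,17] mem=[0,17,0,0]
After op 8 (+): stack=[0,27] mem=[0,17,0,0]
After op 9 (pop): stack=[0] mem=[0,17,0,0]
After op 10 (push 15): stack=[0,15] mem=[0,17,0,0]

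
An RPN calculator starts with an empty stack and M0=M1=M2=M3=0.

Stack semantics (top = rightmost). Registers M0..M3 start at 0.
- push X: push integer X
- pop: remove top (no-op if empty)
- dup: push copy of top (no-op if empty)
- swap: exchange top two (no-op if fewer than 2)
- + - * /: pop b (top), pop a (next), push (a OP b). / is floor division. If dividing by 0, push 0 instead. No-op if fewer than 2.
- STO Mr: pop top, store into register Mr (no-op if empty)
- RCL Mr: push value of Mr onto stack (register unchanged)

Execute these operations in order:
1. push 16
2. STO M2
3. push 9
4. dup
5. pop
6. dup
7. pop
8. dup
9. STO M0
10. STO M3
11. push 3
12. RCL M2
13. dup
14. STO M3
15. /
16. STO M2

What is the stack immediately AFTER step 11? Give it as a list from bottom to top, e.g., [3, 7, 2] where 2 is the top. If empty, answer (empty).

After op 1 (push 16): stack=[16] mem=[0,0,0,0]
After op 2 (STO M2): stack=[empty] mem=[0,0,16,0]
After op 3 (push 9): stack=[9] mem=[0,0,16,0]
After op 4 (dup): stack=[9,9] mem=[0,0,16,0]
After op 5 (pop): stack=[9] mem=[0,0,16,0]
After op 6 (dup): stack=[9,9] mem=[0,0,16,0]
After op 7 (pop): stack=[9] mem=[0,0,16,0]
After op 8 (dup): stack=[9,9] mem=[0,0,16,0]
After op 9 (STO M0): stack=[9] mem=[9,0,16,0]
After op 10 (STO M3): stack=[empty] mem=[9,0,16,9]
After op 11 (push 3): stack=[3] mem=[9,0,16,9]

[3]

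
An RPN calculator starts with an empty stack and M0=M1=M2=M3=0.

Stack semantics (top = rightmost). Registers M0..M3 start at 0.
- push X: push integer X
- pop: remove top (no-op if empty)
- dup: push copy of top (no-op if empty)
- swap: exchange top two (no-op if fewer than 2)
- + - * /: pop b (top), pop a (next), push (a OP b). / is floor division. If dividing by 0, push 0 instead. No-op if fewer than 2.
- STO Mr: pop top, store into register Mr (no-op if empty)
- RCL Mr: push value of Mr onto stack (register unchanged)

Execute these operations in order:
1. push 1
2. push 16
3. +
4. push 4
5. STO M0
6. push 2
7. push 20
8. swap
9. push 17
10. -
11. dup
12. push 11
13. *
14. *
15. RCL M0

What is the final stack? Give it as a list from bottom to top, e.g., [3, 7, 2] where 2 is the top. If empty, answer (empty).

Answer: [17, 20, 2475, 4]

Derivation:
After op 1 (push 1): stack=[1] mem=[0,0,0,0]
After op 2 (push 16): stack=[1,16] mem=[0,0,0,0]
After op 3 (+): stack=[17] mem=[0,0,0,0]
After op 4 (push 4): stack=[17,4] mem=[0,0,0,0]
After op 5 (STO M0): stack=[17] mem=[4,0,0,0]
After op 6 (push 2): stack=[17,2] mem=[4,0,0,0]
After op 7 (push 20): stack=[17,2,20] mem=[4,0,0,0]
After op 8 (swap): stack=[17,20,2] mem=[4,0,0,0]
After op 9 (push 17): stack=[17,20,2,17] mem=[4,0,0,0]
After op 10 (-): stack=[17,20,-15] mem=[4,0,0,0]
After op 11 (dup): stack=[17,20,-15,-15] mem=[4,0,0,0]
After op 12 (push 11): stack=[17,20,-15,-15,11] mem=[4,0,0,0]
After op 13 (*): stack=[17,20,-15,-165] mem=[4,0,0,0]
After op 14 (*): stack=[17,20,2475] mem=[4,0,0,0]
After op 15 (RCL M0): stack=[17,20,2475,4] mem=[4,0,0,0]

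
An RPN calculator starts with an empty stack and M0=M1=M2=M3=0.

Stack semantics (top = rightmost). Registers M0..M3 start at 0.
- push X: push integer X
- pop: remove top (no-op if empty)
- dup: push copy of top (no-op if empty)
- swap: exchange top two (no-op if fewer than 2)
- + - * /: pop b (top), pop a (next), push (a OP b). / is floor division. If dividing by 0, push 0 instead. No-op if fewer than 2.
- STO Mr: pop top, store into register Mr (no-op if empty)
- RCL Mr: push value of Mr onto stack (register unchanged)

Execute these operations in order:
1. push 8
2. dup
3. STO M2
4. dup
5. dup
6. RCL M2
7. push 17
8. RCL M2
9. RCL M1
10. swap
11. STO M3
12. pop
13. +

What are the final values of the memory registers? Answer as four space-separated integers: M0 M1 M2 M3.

Answer: 0 0 8 8

Derivation:
After op 1 (push 8): stack=[8] mem=[0,0,0,0]
After op 2 (dup): stack=[8,8] mem=[0,0,0,0]
After op 3 (STO M2): stack=[8] mem=[0,0,8,0]
After op 4 (dup): stack=[8,8] mem=[0,0,8,0]
After op 5 (dup): stack=[8,8,8] mem=[0,0,8,0]
After op 6 (RCL M2): stack=[8,8,8,8] mem=[0,0,8,0]
After op 7 (push 17): stack=[8,8,8,8,17] mem=[0,0,8,0]
After op 8 (RCL M2): stack=[8,8,8,8,17,8] mem=[0,0,8,0]
After op 9 (RCL M1): stack=[8,8,8,8,17,8,0] mem=[0,0,8,0]
After op 10 (swap): stack=[8,8,8,8,17,0,8] mem=[0,0,8,0]
After op 11 (STO M3): stack=[8,8,8,8,17,0] mem=[0,0,8,8]
After op 12 (pop): stack=[8,8,8,8,17] mem=[0,0,8,8]
After op 13 (+): stack=[8,8,8,25] mem=[0,0,8,8]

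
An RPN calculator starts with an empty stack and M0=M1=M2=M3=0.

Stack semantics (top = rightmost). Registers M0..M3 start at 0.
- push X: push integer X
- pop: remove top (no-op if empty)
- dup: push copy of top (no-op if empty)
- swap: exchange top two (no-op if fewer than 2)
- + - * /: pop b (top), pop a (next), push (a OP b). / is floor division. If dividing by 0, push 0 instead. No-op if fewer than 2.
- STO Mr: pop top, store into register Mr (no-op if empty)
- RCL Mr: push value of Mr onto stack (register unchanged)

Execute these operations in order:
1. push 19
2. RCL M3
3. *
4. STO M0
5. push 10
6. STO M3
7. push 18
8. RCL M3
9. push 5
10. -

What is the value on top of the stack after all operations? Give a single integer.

Answer: 5

Derivation:
After op 1 (push 19): stack=[19] mem=[0,0,0,0]
After op 2 (RCL M3): stack=[19,0] mem=[0,0,0,0]
After op 3 (*): stack=[0] mem=[0,0,0,0]
After op 4 (STO M0): stack=[empty] mem=[0,0,0,0]
After op 5 (push 10): stack=[10] mem=[0,0,0,0]
After op 6 (STO M3): stack=[empty] mem=[0,0,0,10]
After op 7 (push 18): stack=[18] mem=[0,0,0,10]
After op 8 (RCL M3): stack=[18,10] mem=[0,0,0,10]
After op 9 (push 5): stack=[18,10,5] mem=[0,0,0,10]
After op 10 (-): stack=[18,5] mem=[0,0,0,10]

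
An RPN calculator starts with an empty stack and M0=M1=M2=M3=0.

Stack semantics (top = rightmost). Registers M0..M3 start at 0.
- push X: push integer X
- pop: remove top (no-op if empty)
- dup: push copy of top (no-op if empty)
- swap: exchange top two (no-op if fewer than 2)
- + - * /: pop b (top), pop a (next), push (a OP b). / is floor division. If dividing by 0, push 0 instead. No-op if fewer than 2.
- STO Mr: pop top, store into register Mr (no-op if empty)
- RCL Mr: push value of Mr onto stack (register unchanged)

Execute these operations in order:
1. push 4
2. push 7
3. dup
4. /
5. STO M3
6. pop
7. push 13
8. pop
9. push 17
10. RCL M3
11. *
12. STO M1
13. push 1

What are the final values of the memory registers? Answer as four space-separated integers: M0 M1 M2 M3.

Answer: 0 17 0 1

Derivation:
After op 1 (push 4): stack=[4] mem=[0,0,0,0]
After op 2 (push 7): stack=[4,7] mem=[0,0,0,0]
After op 3 (dup): stack=[4,7,7] mem=[0,0,0,0]
After op 4 (/): stack=[4,1] mem=[0,0,0,0]
After op 5 (STO M3): stack=[4] mem=[0,0,0,1]
After op 6 (pop): stack=[empty] mem=[0,0,0,1]
After op 7 (push 13): stack=[13] mem=[0,0,0,1]
After op 8 (pop): stack=[empty] mem=[0,0,0,1]
After op 9 (push 17): stack=[17] mem=[0,0,0,1]
After op 10 (RCL M3): stack=[17,1] mem=[0,0,0,1]
After op 11 (*): stack=[17] mem=[0,0,0,1]
After op 12 (STO M1): stack=[empty] mem=[0,17,0,1]
After op 13 (push 1): stack=[1] mem=[0,17,0,1]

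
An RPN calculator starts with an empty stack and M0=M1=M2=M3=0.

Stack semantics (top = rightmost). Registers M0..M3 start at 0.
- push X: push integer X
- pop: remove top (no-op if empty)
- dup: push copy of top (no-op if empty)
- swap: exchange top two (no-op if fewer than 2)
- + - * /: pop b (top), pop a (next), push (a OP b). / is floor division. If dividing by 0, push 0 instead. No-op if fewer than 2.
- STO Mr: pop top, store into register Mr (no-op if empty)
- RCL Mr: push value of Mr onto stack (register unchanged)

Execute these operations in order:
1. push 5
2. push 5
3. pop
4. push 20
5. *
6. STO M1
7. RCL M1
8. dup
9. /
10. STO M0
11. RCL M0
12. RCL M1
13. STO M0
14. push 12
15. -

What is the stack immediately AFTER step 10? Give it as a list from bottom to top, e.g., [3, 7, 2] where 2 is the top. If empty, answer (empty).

After op 1 (push 5): stack=[5] mem=[0,0,0,0]
After op 2 (push 5): stack=[5,5] mem=[0,0,0,0]
After op 3 (pop): stack=[5] mem=[0,0,0,0]
After op 4 (push 20): stack=[5,20] mem=[0,0,0,0]
After op 5 (*): stack=[100] mem=[0,0,0,0]
After op 6 (STO M1): stack=[empty] mem=[0,100,0,0]
After op 7 (RCL M1): stack=[100] mem=[0,100,0,0]
After op 8 (dup): stack=[100,100] mem=[0,100,0,0]
After op 9 (/): stack=[1] mem=[0,100,0,0]
After op 10 (STO M0): stack=[empty] mem=[1,100,0,0]

(empty)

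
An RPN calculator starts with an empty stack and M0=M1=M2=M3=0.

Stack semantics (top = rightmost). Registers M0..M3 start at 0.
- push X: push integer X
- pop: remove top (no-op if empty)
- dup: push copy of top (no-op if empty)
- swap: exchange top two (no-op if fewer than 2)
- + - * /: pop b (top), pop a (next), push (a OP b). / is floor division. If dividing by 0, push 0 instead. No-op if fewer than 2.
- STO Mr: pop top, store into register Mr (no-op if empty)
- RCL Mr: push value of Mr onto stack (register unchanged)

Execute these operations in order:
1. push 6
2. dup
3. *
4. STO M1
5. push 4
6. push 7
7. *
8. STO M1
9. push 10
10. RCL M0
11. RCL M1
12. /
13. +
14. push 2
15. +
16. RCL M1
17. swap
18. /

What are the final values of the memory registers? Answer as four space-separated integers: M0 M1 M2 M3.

Answer: 0 28 0 0

Derivation:
After op 1 (push 6): stack=[6] mem=[0,0,0,0]
After op 2 (dup): stack=[6,6] mem=[0,0,0,0]
After op 3 (*): stack=[36] mem=[0,0,0,0]
After op 4 (STO M1): stack=[empty] mem=[0,36,0,0]
After op 5 (push 4): stack=[4] mem=[0,36,0,0]
After op 6 (push 7): stack=[4,7] mem=[0,36,0,0]
After op 7 (*): stack=[28] mem=[0,36,0,0]
After op 8 (STO M1): stack=[empty] mem=[0,28,0,0]
After op 9 (push 10): stack=[10] mem=[0,28,0,0]
After op 10 (RCL M0): stack=[10,0] mem=[0,28,0,0]
After op 11 (RCL M1): stack=[10,0,28] mem=[0,28,0,0]
After op 12 (/): stack=[10,0] mem=[0,28,0,0]
After op 13 (+): stack=[10] mem=[0,28,0,0]
After op 14 (push 2): stack=[10,2] mem=[0,28,0,0]
After op 15 (+): stack=[12] mem=[0,28,0,0]
After op 16 (RCL M1): stack=[12,28] mem=[0,28,0,0]
After op 17 (swap): stack=[28,12] mem=[0,28,0,0]
After op 18 (/): stack=[2] mem=[0,28,0,0]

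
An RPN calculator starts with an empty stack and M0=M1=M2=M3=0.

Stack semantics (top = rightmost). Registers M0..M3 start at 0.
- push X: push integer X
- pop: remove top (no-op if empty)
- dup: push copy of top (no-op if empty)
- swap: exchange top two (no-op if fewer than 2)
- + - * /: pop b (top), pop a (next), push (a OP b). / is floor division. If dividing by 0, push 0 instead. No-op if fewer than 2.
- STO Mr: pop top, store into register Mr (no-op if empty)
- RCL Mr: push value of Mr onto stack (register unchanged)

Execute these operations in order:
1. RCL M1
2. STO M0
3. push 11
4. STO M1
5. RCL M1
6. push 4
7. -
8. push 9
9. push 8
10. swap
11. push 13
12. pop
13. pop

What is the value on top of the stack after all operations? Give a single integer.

Answer: 8

Derivation:
After op 1 (RCL M1): stack=[0] mem=[0,0,0,0]
After op 2 (STO M0): stack=[empty] mem=[0,0,0,0]
After op 3 (push 11): stack=[11] mem=[0,0,0,0]
After op 4 (STO M1): stack=[empty] mem=[0,11,0,0]
After op 5 (RCL M1): stack=[11] mem=[0,11,0,0]
After op 6 (push 4): stack=[11,4] mem=[0,11,0,0]
After op 7 (-): stack=[7] mem=[0,11,0,0]
After op 8 (push 9): stack=[7,9] mem=[0,11,0,0]
After op 9 (push 8): stack=[7,9,8] mem=[0,11,0,0]
After op 10 (swap): stack=[7,8,9] mem=[0,11,0,0]
After op 11 (push 13): stack=[7,8,9,13] mem=[0,11,0,0]
After op 12 (pop): stack=[7,8,9] mem=[0,11,0,0]
After op 13 (pop): stack=[7,8] mem=[0,11,0,0]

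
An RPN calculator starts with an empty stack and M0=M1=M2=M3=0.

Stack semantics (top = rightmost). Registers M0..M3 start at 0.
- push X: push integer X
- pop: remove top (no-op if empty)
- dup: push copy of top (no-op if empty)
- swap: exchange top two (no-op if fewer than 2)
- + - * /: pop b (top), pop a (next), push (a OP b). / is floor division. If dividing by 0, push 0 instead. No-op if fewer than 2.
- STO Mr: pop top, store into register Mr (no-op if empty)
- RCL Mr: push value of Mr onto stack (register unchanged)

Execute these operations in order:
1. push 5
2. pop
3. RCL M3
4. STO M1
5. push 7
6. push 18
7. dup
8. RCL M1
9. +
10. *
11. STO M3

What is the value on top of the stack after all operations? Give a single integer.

Answer: 7

Derivation:
After op 1 (push 5): stack=[5] mem=[0,0,0,0]
After op 2 (pop): stack=[empty] mem=[0,0,0,0]
After op 3 (RCL M3): stack=[0] mem=[0,0,0,0]
After op 4 (STO M1): stack=[empty] mem=[0,0,0,0]
After op 5 (push 7): stack=[7] mem=[0,0,0,0]
After op 6 (push 18): stack=[7,18] mem=[0,0,0,0]
After op 7 (dup): stack=[7,18,18] mem=[0,0,0,0]
After op 8 (RCL M1): stack=[7,18,18,0] mem=[0,0,0,0]
After op 9 (+): stack=[7,18,18] mem=[0,0,0,0]
After op 10 (*): stack=[7,324] mem=[0,0,0,0]
After op 11 (STO M3): stack=[7] mem=[0,0,0,324]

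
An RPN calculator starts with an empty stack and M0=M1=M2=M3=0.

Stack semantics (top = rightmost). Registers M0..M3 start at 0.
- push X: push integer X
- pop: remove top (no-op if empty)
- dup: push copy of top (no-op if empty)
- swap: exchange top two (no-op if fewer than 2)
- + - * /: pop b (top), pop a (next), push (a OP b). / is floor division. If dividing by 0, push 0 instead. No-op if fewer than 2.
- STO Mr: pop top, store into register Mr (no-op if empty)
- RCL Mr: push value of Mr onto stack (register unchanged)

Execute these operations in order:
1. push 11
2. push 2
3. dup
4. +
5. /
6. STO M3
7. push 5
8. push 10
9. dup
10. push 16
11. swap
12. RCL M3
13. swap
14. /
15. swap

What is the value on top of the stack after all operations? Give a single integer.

After op 1 (push 11): stack=[11] mem=[0,0,0,0]
After op 2 (push 2): stack=[11,2] mem=[0,0,0,0]
After op 3 (dup): stack=[11,2,2] mem=[0,0,0,0]
After op 4 (+): stack=[11,4] mem=[0,0,0,0]
After op 5 (/): stack=[2] mem=[0,0,0,0]
After op 6 (STO M3): stack=[empty] mem=[0,0,0,2]
After op 7 (push 5): stack=[5] mem=[0,0,0,2]
After op 8 (push 10): stack=[5,10] mem=[0,0,0,2]
After op 9 (dup): stack=[5,10,10] mem=[0,0,0,2]
After op 10 (push 16): stack=[5,10,10,16] mem=[0,0,0,2]
After op 11 (swap): stack=[5,10,16,10] mem=[0,0,0,2]
After op 12 (RCL M3): stack=[5,10,16,10,2] mem=[0,0,0,2]
After op 13 (swap): stack=[5,10,16,2,10] mem=[0,0,0,2]
After op 14 (/): stack=[5,10,16,0] mem=[0,0,0,2]
After op 15 (swap): stack=[5,10,0,16] mem=[0,0,0,2]

Answer: 16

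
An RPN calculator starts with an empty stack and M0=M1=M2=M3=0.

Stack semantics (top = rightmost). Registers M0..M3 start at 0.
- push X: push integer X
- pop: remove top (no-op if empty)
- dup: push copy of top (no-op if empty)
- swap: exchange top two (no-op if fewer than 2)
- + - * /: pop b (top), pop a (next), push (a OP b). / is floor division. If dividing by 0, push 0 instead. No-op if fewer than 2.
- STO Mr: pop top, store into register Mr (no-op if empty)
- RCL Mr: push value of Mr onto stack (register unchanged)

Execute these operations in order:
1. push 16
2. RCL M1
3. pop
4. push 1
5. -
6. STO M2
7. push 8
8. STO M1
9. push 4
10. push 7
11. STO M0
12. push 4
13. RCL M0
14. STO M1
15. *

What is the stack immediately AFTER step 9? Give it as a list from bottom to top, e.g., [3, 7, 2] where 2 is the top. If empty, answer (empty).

After op 1 (push 16): stack=[16] mem=[0,0,0,0]
After op 2 (RCL M1): stack=[16,0] mem=[0,0,0,0]
After op 3 (pop): stack=[16] mem=[0,0,0,0]
After op 4 (push 1): stack=[16,1] mem=[0,0,0,0]
After op 5 (-): stack=[15] mem=[0,0,0,0]
After op 6 (STO M2): stack=[empty] mem=[0,0,15,0]
After op 7 (push 8): stack=[8] mem=[0,0,15,0]
After op 8 (STO M1): stack=[empty] mem=[0,8,15,0]
After op 9 (push 4): stack=[4] mem=[0,8,15,0]

[4]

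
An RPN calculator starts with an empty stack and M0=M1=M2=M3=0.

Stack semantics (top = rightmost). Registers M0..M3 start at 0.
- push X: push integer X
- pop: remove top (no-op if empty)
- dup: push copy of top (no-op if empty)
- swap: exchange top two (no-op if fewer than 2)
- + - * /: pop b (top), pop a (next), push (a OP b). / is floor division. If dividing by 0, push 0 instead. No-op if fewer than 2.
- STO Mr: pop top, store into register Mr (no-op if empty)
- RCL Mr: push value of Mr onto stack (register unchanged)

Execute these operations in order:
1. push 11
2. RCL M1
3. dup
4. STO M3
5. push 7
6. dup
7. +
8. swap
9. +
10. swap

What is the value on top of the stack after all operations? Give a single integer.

After op 1 (push 11): stack=[11] mem=[0,0,0,0]
After op 2 (RCL M1): stack=[11,0] mem=[0,0,0,0]
After op 3 (dup): stack=[11,0,0] mem=[0,0,0,0]
After op 4 (STO M3): stack=[11,0] mem=[0,0,0,0]
After op 5 (push 7): stack=[11,0,7] mem=[0,0,0,0]
After op 6 (dup): stack=[11,0,7,7] mem=[0,0,0,0]
After op 7 (+): stack=[11,0,14] mem=[0,0,0,0]
After op 8 (swap): stack=[11,14,0] mem=[0,0,0,0]
After op 9 (+): stack=[11,14] mem=[0,0,0,0]
After op 10 (swap): stack=[14,11] mem=[0,0,0,0]

Answer: 11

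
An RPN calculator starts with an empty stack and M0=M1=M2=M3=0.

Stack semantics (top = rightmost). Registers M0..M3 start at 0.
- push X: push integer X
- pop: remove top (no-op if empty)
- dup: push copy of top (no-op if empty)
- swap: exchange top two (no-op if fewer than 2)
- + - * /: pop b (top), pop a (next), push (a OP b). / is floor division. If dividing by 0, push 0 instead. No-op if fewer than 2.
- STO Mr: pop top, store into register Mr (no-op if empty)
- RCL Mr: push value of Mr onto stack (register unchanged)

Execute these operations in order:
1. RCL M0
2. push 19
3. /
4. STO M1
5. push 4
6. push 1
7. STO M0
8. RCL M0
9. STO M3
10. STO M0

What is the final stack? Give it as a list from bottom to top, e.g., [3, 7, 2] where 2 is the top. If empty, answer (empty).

After op 1 (RCL M0): stack=[0] mem=[0,0,0,0]
After op 2 (push 19): stack=[0,19] mem=[0,0,0,0]
After op 3 (/): stack=[0] mem=[0,0,0,0]
After op 4 (STO M1): stack=[empty] mem=[0,0,0,0]
After op 5 (push 4): stack=[4] mem=[0,0,0,0]
After op 6 (push 1): stack=[4,1] mem=[0,0,0,0]
After op 7 (STO M0): stack=[4] mem=[1,0,0,0]
After op 8 (RCL M0): stack=[4,1] mem=[1,0,0,0]
After op 9 (STO M3): stack=[4] mem=[1,0,0,1]
After op 10 (STO M0): stack=[empty] mem=[4,0,0,1]

Answer: (empty)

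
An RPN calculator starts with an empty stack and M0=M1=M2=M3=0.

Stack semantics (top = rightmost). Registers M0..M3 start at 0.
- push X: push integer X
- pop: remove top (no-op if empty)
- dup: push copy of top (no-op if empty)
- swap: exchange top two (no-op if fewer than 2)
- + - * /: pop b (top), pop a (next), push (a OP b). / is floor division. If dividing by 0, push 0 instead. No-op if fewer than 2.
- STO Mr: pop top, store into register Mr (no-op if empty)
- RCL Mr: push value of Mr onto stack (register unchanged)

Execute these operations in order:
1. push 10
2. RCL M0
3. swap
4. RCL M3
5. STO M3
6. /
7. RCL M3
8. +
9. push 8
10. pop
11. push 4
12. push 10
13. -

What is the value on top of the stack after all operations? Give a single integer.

Answer: -6

Derivation:
After op 1 (push 10): stack=[10] mem=[0,0,0,0]
After op 2 (RCL M0): stack=[10,0] mem=[0,0,0,0]
After op 3 (swap): stack=[0,10] mem=[0,0,0,0]
After op 4 (RCL M3): stack=[0,10,0] mem=[0,0,0,0]
After op 5 (STO M3): stack=[0,10] mem=[0,0,0,0]
After op 6 (/): stack=[0] mem=[0,0,0,0]
After op 7 (RCL M3): stack=[0,0] mem=[0,0,0,0]
After op 8 (+): stack=[0] mem=[0,0,0,0]
After op 9 (push 8): stack=[0,8] mem=[0,0,0,0]
After op 10 (pop): stack=[0] mem=[0,0,0,0]
After op 11 (push 4): stack=[0,4] mem=[0,0,0,0]
After op 12 (push 10): stack=[0,4,10] mem=[0,0,0,0]
After op 13 (-): stack=[0,-6] mem=[0,0,0,0]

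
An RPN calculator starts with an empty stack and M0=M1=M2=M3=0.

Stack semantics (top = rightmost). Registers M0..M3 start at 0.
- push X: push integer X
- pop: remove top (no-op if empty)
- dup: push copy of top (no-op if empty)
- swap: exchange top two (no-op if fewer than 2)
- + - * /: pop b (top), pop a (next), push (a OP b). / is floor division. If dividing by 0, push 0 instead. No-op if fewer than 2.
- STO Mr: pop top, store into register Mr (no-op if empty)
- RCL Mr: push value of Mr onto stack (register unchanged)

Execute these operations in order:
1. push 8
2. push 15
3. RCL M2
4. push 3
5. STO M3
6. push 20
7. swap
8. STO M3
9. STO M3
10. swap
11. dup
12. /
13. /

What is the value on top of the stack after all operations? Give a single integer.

After op 1 (push 8): stack=[8] mem=[0,0,0,0]
After op 2 (push 15): stack=[8,15] mem=[0,0,0,0]
After op 3 (RCL M2): stack=[8,15,0] mem=[0,0,0,0]
After op 4 (push 3): stack=[8,15,0,3] mem=[0,0,0,0]
After op 5 (STO M3): stack=[8,15,0] mem=[0,0,0,3]
After op 6 (push 20): stack=[8,15,0,20] mem=[0,0,0,3]
After op 7 (swap): stack=[8,15,20,0] mem=[0,0,0,3]
After op 8 (STO M3): stack=[8,15,20] mem=[0,0,0,0]
After op 9 (STO M3): stack=[8,15] mem=[0,0,0,20]
After op 10 (swap): stack=[15,8] mem=[0,0,0,20]
After op 11 (dup): stack=[15,8,8] mem=[0,0,0,20]
After op 12 (/): stack=[15,1] mem=[0,0,0,20]
After op 13 (/): stack=[15] mem=[0,0,0,20]

Answer: 15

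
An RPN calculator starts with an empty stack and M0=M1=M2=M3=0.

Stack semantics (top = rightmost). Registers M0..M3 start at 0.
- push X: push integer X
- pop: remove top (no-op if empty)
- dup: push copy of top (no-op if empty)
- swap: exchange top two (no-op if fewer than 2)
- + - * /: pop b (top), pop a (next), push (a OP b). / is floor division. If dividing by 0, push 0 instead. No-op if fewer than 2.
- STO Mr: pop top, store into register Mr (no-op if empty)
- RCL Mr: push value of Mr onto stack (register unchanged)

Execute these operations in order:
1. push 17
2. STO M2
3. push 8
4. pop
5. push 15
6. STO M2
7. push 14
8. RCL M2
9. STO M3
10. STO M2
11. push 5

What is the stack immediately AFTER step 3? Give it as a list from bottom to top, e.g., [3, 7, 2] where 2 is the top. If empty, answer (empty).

After op 1 (push 17): stack=[17] mem=[0,0,0,0]
After op 2 (STO M2): stack=[empty] mem=[0,0,17,0]
After op 3 (push 8): stack=[8] mem=[0,0,17,0]

[8]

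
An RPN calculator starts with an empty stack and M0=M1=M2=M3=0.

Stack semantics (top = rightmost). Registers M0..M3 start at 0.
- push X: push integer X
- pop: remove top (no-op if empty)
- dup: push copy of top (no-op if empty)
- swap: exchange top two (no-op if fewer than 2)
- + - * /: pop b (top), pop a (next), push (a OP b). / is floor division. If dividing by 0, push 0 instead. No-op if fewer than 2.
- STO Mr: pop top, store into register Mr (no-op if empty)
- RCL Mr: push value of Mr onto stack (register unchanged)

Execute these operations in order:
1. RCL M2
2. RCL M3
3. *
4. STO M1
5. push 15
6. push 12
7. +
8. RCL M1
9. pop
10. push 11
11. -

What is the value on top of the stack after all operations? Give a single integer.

Answer: 16

Derivation:
After op 1 (RCL M2): stack=[0] mem=[0,0,0,0]
After op 2 (RCL M3): stack=[0,0] mem=[0,0,0,0]
After op 3 (*): stack=[0] mem=[0,0,0,0]
After op 4 (STO M1): stack=[empty] mem=[0,0,0,0]
After op 5 (push 15): stack=[15] mem=[0,0,0,0]
After op 6 (push 12): stack=[15,12] mem=[0,0,0,0]
After op 7 (+): stack=[27] mem=[0,0,0,0]
After op 8 (RCL M1): stack=[27,0] mem=[0,0,0,0]
After op 9 (pop): stack=[27] mem=[0,0,0,0]
After op 10 (push 11): stack=[27,11] mem=[0,0,0,0]
After op 11 (-): stack=[16] mem=[0,0,0,0]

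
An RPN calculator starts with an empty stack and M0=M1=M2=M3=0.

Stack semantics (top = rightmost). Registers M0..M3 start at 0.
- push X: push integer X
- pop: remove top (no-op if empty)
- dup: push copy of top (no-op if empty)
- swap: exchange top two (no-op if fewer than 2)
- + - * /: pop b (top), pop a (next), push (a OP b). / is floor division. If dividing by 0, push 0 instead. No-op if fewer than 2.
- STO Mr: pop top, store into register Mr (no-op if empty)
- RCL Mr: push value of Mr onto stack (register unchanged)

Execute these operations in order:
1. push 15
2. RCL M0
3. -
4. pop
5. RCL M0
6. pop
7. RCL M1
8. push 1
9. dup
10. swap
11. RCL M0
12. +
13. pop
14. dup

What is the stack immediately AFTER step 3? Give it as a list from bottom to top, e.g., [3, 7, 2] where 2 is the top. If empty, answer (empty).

After op 1 (push 15): stack=[15] mem=[0,0,0,0]
After op 2 (RCL M0): stack=[15,0] mem=[0,0,0,0]
After op 3 (-): stack=[15] mem=[0,0,0,0]

[15]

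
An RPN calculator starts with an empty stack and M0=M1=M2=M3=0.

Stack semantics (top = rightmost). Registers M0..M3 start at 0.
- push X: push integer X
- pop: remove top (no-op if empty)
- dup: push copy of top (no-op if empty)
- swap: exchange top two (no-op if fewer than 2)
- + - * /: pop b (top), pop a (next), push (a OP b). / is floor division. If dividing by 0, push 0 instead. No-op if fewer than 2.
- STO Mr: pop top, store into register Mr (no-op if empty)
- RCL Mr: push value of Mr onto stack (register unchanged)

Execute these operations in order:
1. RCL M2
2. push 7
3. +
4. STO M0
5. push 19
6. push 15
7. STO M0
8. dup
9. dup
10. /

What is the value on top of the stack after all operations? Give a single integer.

After op 1 (RCL M2): stack=[0] mem=[0,0,0,0]
After op 2 (push 7): stack=[0,7] mem=[0,0,0,0]
After op 3 (+): stack=[7] mem=[0,0,0,0]
After op 4 (STO M0): stack=[empty] mem=[7,0,0,0]
After op 5 (push 19): stack=[19] mem=[7,0,0,0]
After op 6 (push 15): stack=[19,15] mem=[7,0,0,0]
After op 7 (STO M0): stack=[19] mem=[15,0,0,0]
After op 8 (dup): stack=[19,19] mem=[15,0,0,0]
After op 9 (dup): stack=[19,19,19] mem=[15,0,0,0]
After op 10 (/): stack=[19,1] mem=[15,0,0,0]

Answer: 1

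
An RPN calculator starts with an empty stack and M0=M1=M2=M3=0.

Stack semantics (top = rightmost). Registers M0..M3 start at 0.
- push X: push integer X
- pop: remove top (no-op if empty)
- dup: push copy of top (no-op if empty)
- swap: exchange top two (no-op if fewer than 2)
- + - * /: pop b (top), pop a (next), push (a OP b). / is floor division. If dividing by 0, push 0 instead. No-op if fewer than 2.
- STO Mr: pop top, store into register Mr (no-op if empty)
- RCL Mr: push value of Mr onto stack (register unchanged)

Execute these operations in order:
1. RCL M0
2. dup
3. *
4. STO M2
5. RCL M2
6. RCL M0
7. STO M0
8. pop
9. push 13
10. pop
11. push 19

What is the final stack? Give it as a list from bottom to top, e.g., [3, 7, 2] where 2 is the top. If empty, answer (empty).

Answer: [19]

Derivation:
After op 1 (RCL M0): stack=[0] mem=[0,0,0,0]
After op 2 (dup): stack=[0,0] mem=[0,0,0,0]
After op 3 (*): stack=[0] mem=[0,0,0,0]
After op 4 (STO M2): stack=[empty] mem=[0,0,0,0]
After op 5 (RCL M2): stack=[0] mem=[0,0,0,0]
After op 6 (RCL M0): stack=[0,0] mem=[0,0,0,0]
After op 7 (STO M0): stack=[0] mem=[0,0,0,0]
After op 8 (pop): stack=[empty] mem=[0,0,0,0]
After op 9 (push 13): stack=[13] mem=[0,0,0,0]
After op 10 (pop): stack=[empty] mem=[0,0,0,0]
After op 11 (push 19): stack=[19] mem=[0,0,0,0]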